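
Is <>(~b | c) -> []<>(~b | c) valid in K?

Invalid (countermodel exists)

Tableau for the negation ~(<>(~b | c) -> []<>(~b | c)):
1. ~(<>(~b | c) -> []<>(~b | c)), u
2. <>(~b | c), u
3. ~[]<>(~b | c), u
4. ~b | c, v
5. c, v
6. ~<>(~b | c), w
Accessibility: uRv, uRw
The negation has an open branch (countermodel exists).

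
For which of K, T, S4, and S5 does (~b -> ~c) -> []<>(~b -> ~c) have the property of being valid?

S4-tableau for the negation ~((~b -> ~c) -> []<>(~b -> ~c)):
1. ~((~b -> ~c) -> []<>(~b -> ~c)), w0
2. ~b -> ~c, w0
3. ~[]<>(~b -> ~c), w0
4. ~c, w0
5. ~<>(~b -> ~c), w1
6. ~(~b -> ~c), w1
7. ~b, w1
8. c, w1
Accessibility: w0Rw0, w0Rw1, w1Rw1
Complete open branch: countermodel on an S4-frame, so not valid in S4, nor in K, T (the same frame is also a K-frame and a T-frame).
S5-tableau for the negation ~((~b -> ~c) -> []<>(~b -> ~c)):
1. ~((~b -> ~c) -> []<>(~b -> ~c)), w0
2. ~b -> ~c, w0
3. ~[]<>(~b -> ~c), w0
4. ~c, w0
5. ~<>(~b -> ~c), w1
6. ~(~b -> ~c), w0
7. ~b, w0
8. c, w0
Accessibility: w0Rw0, w0Rw1, w1Rw0, w1Rw1
Branch closes: c and ~c both at w0.
Every branch closes (one shown): valid in S5.

S5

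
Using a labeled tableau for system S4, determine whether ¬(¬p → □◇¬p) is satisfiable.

1. ¬(¬p → □◇¬p), w0
2. ¬p, w0
3. ¬□◇¬p, w0
4. ¬◇¬p, w1
5. p, w1
Accessibility: w0Rw0, w0Rw1, w1Rw1

Yes, satisfiable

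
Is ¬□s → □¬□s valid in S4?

Invalid (countermodel exists)

Tableau for the negation ¬(¬□s → □¬□s):
1. ¬(¬□s → □¬□s), w0
2. ¬□s, w0   [¬→-rule on 1]
3. ¬□¬□s, w0   [¬→-rule on 1]
4. ¬s, w1   [¬□-rule on 2: fresh world w1, w0Rw1]
5. □s, w2   [¬□-rule on 3: fresh world w2, w0Rw2]
6. s, w2   [□-rule on 5 via w2Rw2]
Accessibility: w0Rw0, w0Rw1, w0Rw2, w1Rw1, w2Rw2
The negation has an open branch (countermodel exists).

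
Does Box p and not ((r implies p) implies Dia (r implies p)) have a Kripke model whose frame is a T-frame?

1. Box p and not ((r implies p) implies Dia (r implies p)), 0
2. Box p, 0   [and-rule on 1]
3. not ((r implies p) implies Dia (r implies p)), 0   [and-rule on 1]
4. r implies p, 0   [neg-implies-rule on 3]
5. not Dia (r implies p), 0   [neg-implies-rule on 3]
6. p, 0   [Box-rule on 2 via 0R0]
7. not (r implies p), 0   [neg-Dia-rule on 5 via 0R0]
8. r, 0   [neg-implies-rule on 7]
9. not p, 0   [neg-implies-rule on 7]
Accessibility: 0R0
Branch closes: p and not p both at 0.
All branches of the tableau close; one closing branch shown above.

Unsatisfiable (every branch closes)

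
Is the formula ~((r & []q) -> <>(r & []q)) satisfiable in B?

1. ~((r & []q) -> <>(r & []q)), u
2. r & []q, u   [~->-rule on 1]
3. ~<>(r & []q), u   [~->-rule on 1]
4. r, u   [&-rule on 2]
5. []q, u   [&-rule on 2]
6. ~(r & []q), u   [~<>-rule on 3 via uRu]
7. q, u   [[]-rule on 5 via uRu]
8. ~[]q, u   [~&-rule on 6 (branches; this branch)]
9. ~q, v   [~[]-rule on 8: fresh world v, uRv]
10. ~(r & []q), v   [~<>-rule on 3 via uRv]
11. q, v   [[]-rule on 5 via uRv]
Accessibility: uRu, uRv, vRu, vRv
Branch closes: q and ~q both at v.
All branches of the tableau close; one closing branch shown above.

Unsatisfiable (every branch closes)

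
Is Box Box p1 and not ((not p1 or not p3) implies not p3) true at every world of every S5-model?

Invalid (countermodel exists)

Tableau for the negation not (Box Box p1 and not ((not p1 or not p3) implies not p3)):
1. not (Box Box p1 and not ((not p1 or not p3) implies not p3)), 0
2. (not p1 or not p3) implies not p3, 0
3. not p3, 0
Accessibility: 0R0
The negation has an open branch (countermodel exists).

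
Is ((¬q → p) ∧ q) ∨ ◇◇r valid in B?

Tableau for the negation ¬(((¬q → p) ∧ q) ∨ ◇◇r):
1. ¬(((¬q → p) ∧ q) ∨ ◇◇r), u
2. ¬((¬q → p) ∧ q), u
3. ¬◇◇r, u
4. ¬◇r, u
5. ¬r, u
6. ¬q, u
Accessibility: uRu
The negation has an open branch (countermodel exists).

No, not valid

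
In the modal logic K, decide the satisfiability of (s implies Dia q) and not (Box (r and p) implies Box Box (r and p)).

Satisfiable

1. (s implies Dia q) and not (Box (r and p) implies Box Box (r and p)), u
2. s implies Dia q, u
3. not (Box (r and p) implies Box Box (r and p)), u
4. Box (r and p), u
5. not Box Box (r and p), u
6. Dia q, u
7. not Box (r and p), v
8. r and p, v
9. r, v
10. p, v
11. q, w
12. r and p, w
13. r, w
14. p, w
15. not (r and p), x
16. not p, x
Accessibility: uRv, uRw, vRx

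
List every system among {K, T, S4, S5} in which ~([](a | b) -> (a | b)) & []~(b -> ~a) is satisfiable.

K

K-tableau for the formula:
1. ~([](a | b) -> (a | b)) & []~(b -> ~a), 0
2. ~([](a | b) -> (a | b)), 0
3. []~(b -> ~a), 0
4. [](a | b), 0
5. ~(a | b), 0
6. ~a, 0
7. ~b, 0
Complete open branch: satisfiable in K.
T-tableau for the formula:
1. ~([](a | b) -> (a | b)) & []~(b -> ~a), 0
2. ~([](a | b) -> (a | b)), 0
3. []~(b -> ~a), 0
4. [](a | b), 0
5. ~(a | b), 0
6. ~a, 0
7. ~b, 0
8. ~(b -> ~a), 0
9. b, 0
10. a, 0
Accessibility: 0R0
Branch closes: b and ~b both at 0.
Every branch closes (one shown): unsatisfiable in T, hence also in S4, S5 (every S4/S5-frame is a T-frame).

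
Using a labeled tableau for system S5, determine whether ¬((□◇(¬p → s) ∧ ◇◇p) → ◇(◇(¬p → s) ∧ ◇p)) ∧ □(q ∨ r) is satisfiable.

No, unsatisfiable

1. ¬((□◇(¬p → s) ∧ ◇◇p) → ◇(◇(¬p → s) ∧ ◇p)) ∧ □(q ∨ r), w0
2. ¬((□◇(¬p → s) ∧ ◇◇p) → ◇(◇(¬p → s) ∧ ◇p)), w0
3. □(q ∨ r), w0
4. □◇(¬p → s) ∧ ◇◇p, w0
5. ¬◇(◇(¬p → s) ∧ ◇p), w0
6. □◇(¬p → s), w0
7. ◇◇p, w0
8. q ∨ r, w0
9. ¬(◇(¬p → s) ∧ ◇p), w0
10. ◇(¬p → s), w0
11. r, w0
12. ¬◇p, w0
13. ¬p, w0
14. ◇p, w1
15. q ∨ r, w1
16. ¬(◇(¬p → s) ∧ ◇p), w1
17. ◇(¬p → s), w1
18. ¬p, w1
19. r, w1
20. ¬◇p, w1
21. ¬p → s, w2
22. q ∨ r, w2
23. ¬(◇(¬p → s) ∧ ◇p), w2
24. ◇(¬p → s), w2
25. ¬p, w2
26. s, w2
27. r, w2
28. ¬◇p, w2
29. p, w3
30. q ∨ r, w3
31. ¬(◇(¬p → s) ∧ ◇p), w3
32. ◇(¬p → s), w3
33. ¬p, w3
Accessibility: w0Rw0, w0Rw1, w0Rw2, w0Rw3, w1Rw0, w1Rw1, w1Rw2, w1Rw3, w2Rw0, w2Rw1, w2Rw2, w2Rw3, w3Rw0, w3Rw1, w3Rw2, w3Rw3
Branch closes: p and ¬p both at w3.
Every branch closes; the branch above is one of them.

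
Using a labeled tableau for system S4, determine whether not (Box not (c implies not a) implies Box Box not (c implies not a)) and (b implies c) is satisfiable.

No, unsatisfiable

1. not (Box not (c implies not a) implies Box Box not (c implies not a)) and (b implies c), 0
2. not (Box not (c implies not a) implies Box Box not (c implies not a)), 0   [and-rule on 1]
3. b implies c, 0   [and-rule on 1]
4. Box not (c implies not a), 0   [neg-implies-rule on 2]
5. not Box Box not (c implies not a), 0   [neg-implies-rule on 2]
6. not (c implies not a), 0   [Box-rule on 4 via 0R0]
7. c, 0   [neg-implies-rule on 6]
8. a, 0   [neg-implies-rule on 6]
9. not Box not (c implies not a), 1   [neg-Box-rule on 5: fresh world 1, 0R1]
10. not (c implies not a), 1   [Box-rule on 4 via 0R1]
11. c, 1   [neg-implies-rule on 10]
12. a, 1   [neg-implies-rule on 10]
13. c implies not a, 2   [neg-Box-rule on 9: fresh world 2, 1R2]
14. not (c implies not a), 2   [Box-rule on 4 via 0R2]
15. c, 2   [neg-implies-rule on 14]
16. a, 2   [neg-implies-rule on 14]
17. not a, 2   [implies-rule on 13 (branches; this branch)]
Accessibility: 0R0, 0R1, 0R2, 1R1, 1R2, 2R2
Branch closes: a and not a both at 2.
All branches of the tableau close; one closing branch shown above.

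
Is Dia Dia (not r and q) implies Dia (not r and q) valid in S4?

Tableau for the negation not (Dia Dia (not r and q) implies Dia (not r and q)):
1. not (Dia Dia (not r and q) implies Dia (not r and q)), u
2. Dia Dia (not r and q), u
3. not Dia (not r and q), u
4. not (not r and q), u
5. not q, u
6. Dia (not r and q), v
7. not (not r and q), v
8. not q, v
9. not r and q, w
10. not r, w
11. q, w
12. not (not r and q), w
13. not q, w
Accessibility: uRu, uRv, uRw, vRv, vRw, wRw
Branch closes: q and not q both at w.
All branches of the negation close; one closing branch shown above.

Valid in S4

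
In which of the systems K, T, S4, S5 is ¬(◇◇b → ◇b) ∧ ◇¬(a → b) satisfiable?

S4-tableau for the formula:
1. ¬(◇◇b → ◇b) ∧ ◇¬(a → b), u
2. ¬(◇◇b → ◇b), u   [∧-rule on 1]
3. ◇¬(a → b), u   [∧-rule on 1]
4. ◇◇b, u   [¬→-rule on 2]
5. ¬◇b, u   [¬→-rule on 2]
6. ¬b, u   [¬◇-rule on 5 via uRu]
7. ¬(a → b), v   [◇-rule on 3: fresh world v, uRv]
8. a, v   [¬→-rule on 7]
9. ¬b, v   [¬→-rule on 7]
10. ◇b, w   [◇-rule on 4: fresh world w, uRw]
11. ¬b, w   [¬◇-rule on 5 via uRw]
12. b, x   [◇-rule on 10: fresh world x, wRx]
13. ¬b, x   [¬◇-rule on 5 via uRx]
Accessibility: uRu, uRv, uRw, uRx, vRv, wRw, wRx, xRx
Branch closes: b and ¬b both at x.
Every branch closes (one shown): unsatisfiable in S4, hence also in S5 (every S5-frame is an S4-frame).
T-tableau for the formula:
1. ¬(◇◇b → ◇b) ∧ ◇¬(a → b), u
2. ¬(◇◇b → ◇b), u   [∧-rule on 1]
3. ◇¬(a → b), u   [∧-rule on 1]
4. ◇◇b, u   [¬→-rule on 2]
5. ¬◇b, u   [¬→-rule on 2]
6. ¬b, u   [¬◇-rule on 5 via uRu]
7. ¬(a → b), v   [◇-rule on 3: fresh world v, uRv]
8. a, v   [¬→-rule on 7]
9. ¬b, v   [¬→-rule on 7]
10. ◇b, w   [◇-rule on 4: fresh world w, uRw]
11. ¬b, w   [¬◇-rule on 5 via uRw]
12. b, x   [◇-rule on 10: fresh world x, wRx]
Accessibility: uRu, uRv, uRw, vRv, wRw, wRx, xRx
Complete open branch: satisfiable in T, hence also in K (this T-model is also a K-model).

K, T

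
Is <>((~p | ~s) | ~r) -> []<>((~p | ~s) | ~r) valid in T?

Not valid

Tableau for the negation ~(<>((~p | ~s) | ~r) -> []<>((~p | ~s) | ~r)):
1. ~(<>((~p | ~s) | ~r) -> []<>((~p | ~s) | ~r)), u
2. <>((~p | ~s) | ~r), u   [~->-rule on 1]
3. ~[]<>((~p | ~s) | ~r), u   [~->-rule on 1]
4. (~p | ~s) | ~r, v   [<>-rule on 2: fresh world v, uRv]
5. ~r, v   [|-rule on 4 (branches; this branch)]
6. ~<>((~p | ~s) | ~r), w   [~[]-rule on 3: fresh world w, uRw]
7. ~((~p | ~s) | ~r), w   [~<>-rule on 6 via wRw]
8. ~(~p | ~s), w   [~|-rule on 7]
9. r, w   [~|-rule on 7]
10. p, w   [~|-rule on 8]
11. s, w   [~|-rule on 8]
Accessibility: uRu, uRv, uRw, vRv, wRw
The negation has an open branch (countermodel exists).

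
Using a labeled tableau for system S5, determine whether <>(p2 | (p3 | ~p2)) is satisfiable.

Satisfiable

1. <>(p2 | (p3 | ~p2)), 0
2. p2 | (p3 | ~p2), 1   [<>-rule on 1: fresh world 1, 0R1]
3. p3 | ~p2, 1   [|-rule on 2 (branches; this branch)]
4. ~p2, 1   [|-rule on 3 (branches; this branch)]
Accessibility: 0R0, 0R1, 1R0, 1R1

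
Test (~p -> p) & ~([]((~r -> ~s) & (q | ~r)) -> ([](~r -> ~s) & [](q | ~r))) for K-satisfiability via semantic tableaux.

1. (~p -> p) & ~([]((~r -> ~s) & (q | ~r)) -> ([](~r -> ~s) & [](q | ~r))), w0
2. ~p -> p, w0   [&-rule on 1]
3. ~([]((~r -> ~s) & (q | ~r)) -> ([](~r -> ~s) & [](q | ~r))), w0   [&-rule on 1]
4. []((~r -> ~s) & (q | ~r)), w0   [~->-rule on 3]
5. ~([](~r -> ~s) & [](q | ~r)), w0   [~->-rule on 3]
6. p, w0   [->-rule on 2 (branches; this branch)]
7. ~[](q | ~r), w0   [~&-rule on 5 (branches; this branch)]
8. ~(q | ~r), w1   [~[]-rule on 7: fresh world w1, w0Rw1]
9. ~q, w1   [~|-rule on 8]
10. r, w1   [~|-rule on 8]
11. (~r -> ~s) & (q | ~r), w1   [[]-rule on 4 via w0Rw1]
12. ~r -> ~s, w1   [&-rule on 11]
13. q | ~r, w1   [&-rule on 11]
14. ~s, w1   [->-rule on 12 (branches; this branch)]
15. ~r, w1   [|-rule on 13 (branches; this branch)]
Accessibility: w0Rw1
Branch closes: r and ~r both at w1.
Every branch closes; the branch above is one of them.

Unsatisfiable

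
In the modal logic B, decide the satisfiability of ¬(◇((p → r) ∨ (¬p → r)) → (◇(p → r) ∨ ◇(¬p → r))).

1. ¬(◇((p → r) ∨ (¬p → r)) → (◇(p → r) ∨ ◇(¬p → r))), 0
2. ◇((p → r) ∨ (¬p → r)), 0
3. ¬(◇(p → r) ∨ ◇(¬p → r)), 0
4. ¬◇(p → r), 0
5. ¬◇(¬p → r), 0
6. ¬(p → r), 0
7. p, 0
8. ¬r, 0
9. ¬(¬p → r), 0
10. ¬p, 0
Accessibility: 0R0
Branch closes: p and ¬p both at 0.
(One branch shown.) All branches close.

Unsatisfiable (every branch closes)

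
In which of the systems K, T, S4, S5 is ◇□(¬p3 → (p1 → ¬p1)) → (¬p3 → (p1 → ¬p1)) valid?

S5-tableau for the negation ¬(◇□(¬p3 → (p1 → ¬p1)) → (¬p3 → (p1 → ¬p1))):
1. ¬(◇□(¬p3 → (p1 → ¬p1)) → (¬p3 → (p1 → ¬p1))), u
2. ◇□(¬p3 → (p1 → ¬p1)), u   [¬→-rule on 1]
3. ¬(¬p3 → (p1 → ¬p1)), u   [¬→-rule on 1]
4. ¬p3, u   [¬→-rule on 3]
5. ¬(p1 → ¬p1), u   [¬→-rule on 3]
6. p1, u   [¬→-rule on 5]
7. □(¬p3 → (p1 → ¬p1)), v   [◇-rule on 2: fresh world v, uRv]
8. ¬p3 → (p1 → ¬p1), u   [□-rule on 7 via vRu]
9. ¬p3 → (p1 → ¬p1), v   [□-rule on 7 via vRv]
10. p1 → ¬p1, u   [→-rule on 8 (branches; this branch)]
11. p1 → ¬p1, v   [→-rule on 9 (branches; this branch)]
12. ¬p1, u   [→-rule on 10 (branches; this branch)]
Accessibility: uRu, uRv, vRu, vRv
Branch closes: p1 and ¬p1 both at u.
Every branch closes (one shown): valid in S5.
S4-tableau for the negation ¬(◇□(¬p3 → (p1 → ¬p1)) → (¬p3 → (p1 → ¬p1))):
1. ¬(◇□(¬p3 → (p1 → ¬p1)) → (¬p3 → (p1 → ¬p1))), u
2. ◇□(¬p3 → (p1 → ¬p1)), u   [¬→-rule on 1]
3. ¬(¬p3 → (p1 → ¬p1)), u   [¬→-rule on 1]
4. ¬p3, u   [¬→-rule on 3]
5. ¬(p1 → ¬p1), u   [¬→-rule on 3]
6. p1, u   [¬→-rule on 5]
7. □(¬p3 → (p1 → ¬p1)), v   [◇-rule on 2: fresh world v, uRv]
8. ¬p3 → (p1 → ¬p1), v   [□-rule on 7 via vRv]
9. p1 → ¬p1, v   [→-rule on 8 (branches; this branch)]
10. ¬p1, v   [→-rule on 9 (branches; this branch)]
Accessibility: uRu, uRv, vRv
Complete open branch: countermodel on an S4-frame, so not valid in S4, nor in K, T (the same frame is also a K-frame and a T-frame).

S5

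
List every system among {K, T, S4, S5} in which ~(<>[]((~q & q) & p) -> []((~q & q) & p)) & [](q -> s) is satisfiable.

K

T-tableau for the formula:
1. ~(<>[]((~q & q) & p) -> []((~q & q) & p)) & [](q -> s), 0
2. ~(<>[]((~q & q) & p) -> []((~q & q) & p)), 0   [&-rule on 1]
3. [](q -> s), 0   [&-rule on 1]
4. <>[]((~q & q) & p), 0   [~->-rule on 2]
5. ~[]((~q & q) & p), 0   [~->-rule on 2]
6. q -> s, 0   [[]-rule on 3 via 0R0]
7. s, 0   [->-rule on 6 (branches; this branch)]
8. []((~q & q) & p), 1   [<>-rule on 4: fresh world 1, 0R1]
9. q -> s, 1   [[]-rule on 3 via 0R1]
10. (~q & q) & p, 1   [[]-rule on 8 via 1R1]
11. ~q & q, 1   [&-rule on 10]
12. p, 1   [&-rule on 10]
13. ~q, 1   [&-rule on 11]
14. q, 1   [&-rule on 11]
Accessibility: 0R0, 0R1, 1R1
Branch closes: q and ~q both at 1.
Every branch closes (one shown): unsatisfiable in T, hence also in S4, S5 (every S4/S5-frame is a T-frame).
K-tableau for the formula:
1. ~(<>[]((~q & q) & p) -> []((~q & q) & p)) & [](q -> s), 0
2. ~(<>[]((~q & q) & p) -> []((~q & q) & p)), 0   [&-rule on 1]
3. [](q -> s), 0   [&-rule on 1]
4. <>[]((~q & q) & p), 0   [~->-rule on 2]
5. ~[]((~q & q) & p), 0   [~->-rule on 2]
6. []((~q & q) & p), 1   [<>-rule on 4: fresh world 1, 0R1]
7. q -> s, 1   [[]-rule on 3 via 0R1]
8. s, 1   [->-rule on 7 (branches; this branch)]
9. ~((~q & q) & p), 2   [~[]-rule on 5: fresh world 2, 0R2]
10. q -> s, 2   [[]-rule on 3 via 0R2]
11. ~p, 2   [~&-rule on 9 (branches; this branch)]
12. s, 2   [->-rule on 10 (branches; this branch)]
Accessibility: 0R1, 0R2
Complete open branch: satisfiable in K.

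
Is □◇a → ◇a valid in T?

Yes, valid

Tableau for the negation ¬(□◇a → ◇a):
1. ¬(□◇a → ◇a), 0
2. □◇a, 0   [¬→-rule on 1]
3. ¬◇a, 0   [¬→-rule on 1]
4. ◇a, 0   [□-rule on 2 via 0R0]
5. ¬a, 0   [¬◇-rule on 3 via 0R0]
6. a, 1   [◇-rule on 4: fresh world 1, 0R1]
7. ◇a, 1   [□-rule on 2 via 0R1]
8. ¬a, 1   [¬◇-rule on 3 via 0R1]
Accessibility: 0R0, 0R1, 1R1
Branch closes: a and ¬a both at 1.
All branches of the negation close; one closing branch shown above.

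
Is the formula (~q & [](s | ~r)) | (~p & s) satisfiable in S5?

Satisfiable

1. (~q & [](s | ~r)) | (~p & s), w0
2. ~p & s, w0
3. ~p, w0
4. s, w0
Accessibility: w0Rw0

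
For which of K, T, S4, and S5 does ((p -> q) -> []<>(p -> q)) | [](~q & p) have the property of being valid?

S5

S4-tableau for the negation ~(((p -> q) -> []<>(p -> q)) | [](~q & p)):
1. ~(((p -> q) -> []<>(p -> q)) | [](~q & p)), w0
2. ~((p -> q) -> []<>(p -> q)), w0
3. ~[](~q & p), w0
4. p -> q, w0
5. ~[]<>(p -> q), w0
6. q, w0
7. ~(~q & p), w1
8. ~p, w1
9. ~<>(p -> q), w2
10. ~(p -> q), w2
11. p, w2
12. ~q, w2
Accessibility: w0Rw0, w0Rw1, w0Rw2, w1Rw1, w2Rw2
Complete open branch: countermodel on an S4-frame, so not valid in S4, nor in K, T (the same frame is also a K-frame and a T-frame).
S5-tableau for the negation ~(((p -> q) -> []<>(p -> q)) | [](~q & p)):
1. ~(((p -> q) -> []<>(p -> q)) | [](~q & p)), w0
2. ~((p -> q) -> []<>(p -> q)), w0
3. ~[](~q & p), w0
4. p -> q, w0
5. ~[]<>(p -> q), w0
6. q, w0
7. ~(~q & p), w1
8. ~p, w1
9. ~<>(p -> q), w2
10. ~(p -> q), w0
11. p, w0
12. ~q, w0
Accessibility: w0Rw0, w0Rw1, w0Rw2, w1Rw0, w1Rw1, w1Rw2, w2Rw0, w2Rw1, w2Rw2
Branch closes: q and ~q both at w0.
Every branch closes (one shown): valid in S5.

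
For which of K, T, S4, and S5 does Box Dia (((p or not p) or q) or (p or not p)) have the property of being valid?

T, S4, S5

K-tableau for the negation not Box Dia (((p or not p) or q) or (p or not p)):
1. not Box Dia (((p or not p) or q) or (p or not p)), w0
2. not Dia (((p or not p) or q) or (p or not p)), w1
Accessibility: w0Rw1
Complete open branch: countermodel on a K-frame, so not valid in K.
T-tableau for the negation not Box Dia (((p or not p) or q) or (p or not p)):
1. not Box Dia (((p or not p) or q) or (p or not p)), w0
2. not Dia (((p or not p) or q) or (p or not p)), w1
3. not (((p or not p) or q) or (p or not p)), w1
4. not ((p or not p) or q), w1
5. not (p or not p), w1
6. not q, w1
7. not p, w1
8. p, w1
Accessibility: w0Rw0, w0Rw1, w1Rw1
Branch closes: p and not p both at w1.
Every branch closes (one shown): valid in T, hence also in S4, S5 (every theorem of T is a theorem of S4 and S5).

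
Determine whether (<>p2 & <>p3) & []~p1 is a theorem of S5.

No, not valid

Tableau for the negation ~((<>p2 & <>p3) & []~p1):
1. ~((<>p2 & <>p3) & []~p1), w0
2. ~[]~p1, w0   [~&-rule on 1 (branches; this branch)]
3. p1, w1   [~[]-rule on 2: fresh world w1, w0Rw1]
Accessibility: w0Rw0, w0Rw1, w1Rw0, w1Rw1
The negation has an open branch (countermodel exists).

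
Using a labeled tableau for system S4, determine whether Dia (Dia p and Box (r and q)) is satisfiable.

Satisfiable

1. Dia (Dia p and Box (r and q)), 0
2. Dia p and Box (r and q), 1
3. Dia p, 1
4. Box (r and q), 1
5. r and q, 1
6. r, 1
7. q, 1
8. p, 2
9. r and q, 2
10. r, 2
11. q, 2
Accessibility: 0R0, 0R1, 0R2, 1R1, 1R2, 2R2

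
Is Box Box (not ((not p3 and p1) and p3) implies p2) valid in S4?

Tableau for the negation not Box Box (not ((not p3 and p1) and p3) implies p2):
1. not Box Box (not ((not p3 and p1) and p3) implies p2), u
2. not Box (not ((not p3 and p1) and p3) implies p2), v   [neg-Box-rule on 1: fresh world v, uRv]
3. not (not ((not p3 and p1) and p3) implies p2), w   [neg-Box-rule on 2: fresh world w, vRw]
4. not ((not p3 and p1) and p3), w   [neg-implies-rule on 3]
5. not p2, w   [neg-implies-rule on 3]
6. not p3, w   [neg-and-rule on 4 (branches; this branch)]
Accessibility: uRu, uRv, uRw, vRv, vRw, wRw
The negation has an open branch (countermodel exists).

Not valid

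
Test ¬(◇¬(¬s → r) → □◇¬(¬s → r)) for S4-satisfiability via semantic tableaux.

Satisfiable (open branch found)

1. ¬(◇¬(¬s → r) → □◇¬(¬s → r)), 0
2. ◇¬(¬s → r), 0   [¬→-rule on 1]
3. ¬□◇¬(¬s → r), 0   [¬→-rule on 1]
4. ¬(¬s → r), 1   [◇-rule on 2: fresh world 1, 0R1]
5. ¬s, 1   [¬→-rule on 4]
6. ¬r, 1   [¬→-rule on 4]
7. ¬◇¬(¬s → r), 2   [¬□-rule on 3: fresh world 2, 0R2]
8. ¬s → r, 2   [¬◇-rule on 7 via 2R2]
9. r, 2   [→-rule on 8 (branches; this branch)]
Accessibility: 0R0, 0R1, 0R2, 1R1, 2R2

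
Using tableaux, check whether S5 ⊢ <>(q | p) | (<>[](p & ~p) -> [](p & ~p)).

Valid in S5

Tableau for the negation ~(<>(q | p) | (<>[](p & ~p) -> [](p & ~p))):
1. ~(<>(q | p) | (<>[](p & ~p) -> [](p & ~p))), w0
2. ~<>(q | p), w0
3. ~(<>[](p & ~p) -> [](p & ~p)), w0
4. <>[](p & ~p), w0
5. ~[](p & ~p), w0
6. ~(q | p), w0
7. ~q, w0
8. ~p, w0
9. [](p & ~p), w1
10. ~(q | p), w1
11. ~q, w1
12. ~p, w1
13. p & ~p, w0
14. p, w0
Accessibility: w0Rw0, w0Rw1, w1Rw0, w1Rw1
Branch closes: p and ~p both at w0.
All branches of the negation close; one closing branch shown above.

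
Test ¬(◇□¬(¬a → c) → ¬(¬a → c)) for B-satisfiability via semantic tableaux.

1. ¬(◇□¬(¬a → c) → ¬(¬a → c)), w0
2. ◇□¬(¬a → c), w0
3. ¬a → c, w0
4. c, w0
5. □¬(¬a → c), w1
6. ¬(¬a → c), w0
7. ¬a, w0
8. ¬c, w0
Accessibility: w0Rw0, w0Rw1, w1Rw0, w1Rw1
Branch closes: c and ¬c both at w0.
All branches of the tableau close; one closing branch shown above.

No, unsatisfiable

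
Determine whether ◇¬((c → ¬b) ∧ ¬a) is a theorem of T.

No, not valid

Tableau for the negation ¬◇¬((c → ¬b) ∧ ¬a):
1. ¬◇¬((c → ¬b) ∧ ¬a), u
2. (c → ¬b) ∧ ¬a, u
3. c → ¬b, u
4. ¬a, u
5. ¬b, u
Accessibility: uRu
The negation has an open branch (countermodel exists).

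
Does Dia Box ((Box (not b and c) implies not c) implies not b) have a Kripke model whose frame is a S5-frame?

1. Dia Box ((Box (not b and c) implies not c) implies not b), 0
2. Box ((Box (not b and c) implies not c) implies not b), 1
3. (Box (not b and c) implies not c) implies not b, 0
4. (Box (not b and c) implies not c) implies not b, 1
5. not b, 0
6. not b, 1
Accessibility: 0R0, 0R1, 1R0, 1R1

Satisfiable (open branch found)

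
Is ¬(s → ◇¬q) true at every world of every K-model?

Tableau for the negation s → ◇¬q:
1. s → ◇¬q, 0
2. ◇¬q, 0
3. ¬q, 1
Accessibility: 0R1
The negation has an open branch (countermodel exists).

No, not valid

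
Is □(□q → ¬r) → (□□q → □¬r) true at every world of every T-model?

Tableau for the negation ¬(□(□q → ¬r) → (□□q → □¬r)):
1. ¬(□(□q → ¬r) → (□□q → □¬r)), w0
2. □(□q → ¬r), w0
3. ¬(□□q → □¬r), w0
4. □□q, w0
5. ¬□¬r, w0
6. □q → ¬r, w0
7. □q, w0
8. q, w0
9. ¬□q, w0
10. r, w1
11. □q → ¬r, w1
12. □q, w1
13. q, w1
14. ¬□q, w1
15. ¬q, w2
16. □q → ¬r, w2
17. □q, w2
18. q, w2
Accessibility: w0Rw0, w0Rw1, w0Rw2, w1Rw1, w2Rw2
Branch closes: q and ¬q both at w2.
All branches of the negation close; one closing branch shown above.

Yes, valid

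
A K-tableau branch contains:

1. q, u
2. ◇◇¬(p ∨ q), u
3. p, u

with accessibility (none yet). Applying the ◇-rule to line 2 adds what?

a fresh world v with uRv, and ◇¬(p ∨ q) at v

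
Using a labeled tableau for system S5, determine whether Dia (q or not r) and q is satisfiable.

Yes, satisfiable

1. Dia (q or not r) and q, w0
2. Dia (q or not r), w0   [and-rule on 1]
3. q, w0   [and-rule on 1]
4. q or not r, w1   [Dia-rule on 2: fresh world w1, w0Rw1]
5. not r, w1   [or-rule on 4 (branches; this branch)]
Accessibility: w0Rw0, w0Rw1, w1Rw0, w1Rw1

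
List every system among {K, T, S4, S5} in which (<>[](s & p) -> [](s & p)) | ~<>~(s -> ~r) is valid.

S5

S4-tableau for the negation ~((<>[](s & p) -> [](s & p)) | ~<>~(s -> ~r)):
1. ~((<>[](s & p) -> [](s & p)) | ~<>~(s -> ~r)), 0
2. ~(<>[](s & p) -> [](s & p)), 0
3. <>~(s -> ~r), 0
4. <>[](s & p), 0
5. ~[](s & p), 0
6. ~(s -> ~r), 1
7. s, 1
8. r, 1
9. [](s & p), 2
10. s & p, 2
11. s, 2
12. p, 2
13. ~(s & p), 3
14. ~p, 3
Accessibility: 0R0, 0R1, 0R2, 0R3, 1R1, 2R2, 3R3
Complete open branch: countermodel on an S4-frame, so not valid in S4, nor in K, T (the same frame is also a K-frame and a T-frame).
S5-tableau for the negation ~((<>[](s & p) -> [](s & p)) | ~<>~(s -> ~r)):
1. ~((<>[](s & p) -> [](s & p)) | ~<>~(s -> ~r)), 0
2. ~(<>[](s & p) -> [](s & p)), 0
3. <>~(s -> ~r), 0
4. <>[](s & p), 0
5. ~[](s & p), 0
6. ~(s -> ~r), 1
7. s, 1
8. r, 1
9. [](s & p), 2
10. s & p, 0
11. s, 0
12. p, 0
13. s & p, 1
14. p, 1
15. s & p, 2
16. s, 2
17. p, 2
18. ~(s & p), 3
19. s & p, 3
20. s, 3
21. p, 3
22. ~p, 3
Accessibility: 0R0, 0R1, 0R2, 0R3, 1R0, 1R1, 1R2, 1R3, 2R0, 2R1, 2R2, 2R3, 3R0, 3R1, 3R2, 3R3
Branch closes: p and ~p both at 3.
Every branch closes (one shown): valid in S5.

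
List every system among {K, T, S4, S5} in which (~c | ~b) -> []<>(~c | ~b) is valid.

S4-tableau for the negation ~((~c | ~b) -> []<>(~c | ~b)):
1. ~((~c | ~b) -> []<>(~c | ~b)), w0
2. ~c | ~b, w0
3. ~[]<>(~c | ~b), w0
4. ~b, w0
5. ~<>(~c | ~b), w1
6. ~(~c | ~b), w1
7. c, w1
8. b, w1
Accessibility: w0Rw0, w0Rw1, w1Rw1
Complete open branch: countermodel on an S4-frame, so not valid in S4, nor in K, T (the same frame is also a K-frame and a T-frame).
S5-tableau for the negation ~((~c | ~b) -> []<>(~c | ~b)):
1. ~((~c | ~b) -> []<>(~c | ~b)), w0
2. ~c | ~b, w0
3. ~[]<>(~c | ~b), w0
4. ~b, w0
5. ~<>(~c | ~b), w1
6. ~(~c | ~b), w0
7. c, w0
8. b, w0
Accessibility: w0Rw0, w0Rw1, w1Rw0, w1Rw1
Branch closes: b and ~b both at w0.
Every branch closes (one shown): valid in S5.

S5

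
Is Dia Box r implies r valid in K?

Tableau for the negation not (Dia Box r implies r):
1. not (Dia Box r implies r), 0
2. Dia Box r, 0
3. not r, 0
4. Box r, 1
Accessibility: 0R1
The negation has an open branch (countermodel exists).

Invalid (countermodel exists)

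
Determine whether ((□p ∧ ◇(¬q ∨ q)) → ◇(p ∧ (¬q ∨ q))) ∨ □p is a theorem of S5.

Yes, valid

Tableau for the negation ¬(((□p ∧ ◇(¬q ∨ q)) → ◇(p ∧ (¬q ∨ q))) ∨ □p):
1. ¬(((□p ∧ ◇(¬q ∨ q)) → ◇(p ∧ (¬q ∨ q))) ∨ □p), u
2. ¬((□p ∧ ◇(¬q ∨ q)) → ◇(p ∧ (¬q ∨ q))), u
3. ¬□p, u
4. □p ∧ ◇(¬q ∨ q), u
5. ¬◇(p ∧ (¬q ∨ q)), u
6. □p, u
7. ◇(¬q ∨ q), u
8. ¬(p ∧ (¬q ∨ q)), u
9. p, u
10. ¬(¬q ∨ q), u
11. q, u
12. ¬q, u
Accessibility: uRu
Branch closes: q and ¬q both at u.
Every branch of the negation's tableau closes; the branch above is one of them.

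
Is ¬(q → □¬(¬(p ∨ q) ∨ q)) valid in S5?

Invalid (countermodel exists)

Tableau for the negation q → □¬(¬(p ∨ q) ∨ q):
1. q → □¬(¬(p ∨ q) ∨ q), w0
2. □¬(¬(p ∨ q) ∨ q), w0
3. ¬(¬(p ∨ q) ∨ q), w0
4. p ∨ q, w0
5. ¬q, w0
6. p, w0
Accessibility: w0Rw0
The negation has an open branch (countermodel exists).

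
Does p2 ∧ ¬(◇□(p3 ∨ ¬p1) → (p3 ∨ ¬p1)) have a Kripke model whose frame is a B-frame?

Unsatisfiable

1. p2 ∧ ¬(◇□(p3 ∨ ¬p1) → (p3 ∨ ¬p1)), 0
2. p2, 0
3. ¬(◇□(p3 ∨ ¬p1) → (p3 ∨ ¬p1)), 0
4. ◇□(p3 ∨ ¬p1), 0
5. ¬(p3 ∨ ¬p1), 0
6. ¬p3, 0
7. p1, 0
8. □(p3 ∨ ¬p1), 1
9. p3 ∨ ¬p1, 0
10. p3 ∨ ¬p1, 1
11. ¬p1, 0
Accessibility: 0R0, 0R1, 1R0, 1R1
Branch closes: p1 and ¬p1 both at 0.
Every branch closes; the branch above is one of them.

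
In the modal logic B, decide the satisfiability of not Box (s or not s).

Unsatisfiable

1. not Box (s or not s), 0
2. not (s or not s), 1
3. not s, 1
4. s, 1
Accessibility: 0R0, 0R1, 1R0, 1R1
Branch closes: s and not s both at 1.
(One branch shown.) All branches close.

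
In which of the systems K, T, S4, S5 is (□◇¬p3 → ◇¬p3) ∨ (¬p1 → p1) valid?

T, S4, S5

K-tableau for the negation ¬((□◇¬p3 → ◇¬p3) ∨ (¬p1 → p1)):
1. ¬((□◇¬p3 → ◇¬p3) ∨ (¬p1 → p1)), w0
2. ¬(□◇¬p3 → ◇¬p3), w0
3. ¬(¬p1 → p1), w0
4. □◇¬p3, w0
5. ¬◇¬p3, w0
6. ¬p1, w0
Complete open branch: countermodel on a K-frame, so not valid in K.
T-tableau for the negation ¬((□◇¬p3 → ◇¬p3) ∨ (¬p1 → p1)):
1. ¬((□◇¬p3 → ◇¬p3) ∨ (¬p1 → p1)), w0
2. ¬(□◇¬p3 → ◇¬p3), w0
3. ¬(¬p1 → p1), w0
4. □◇¬p3, w0
5. ¬◇¬p3, w0
6. ¬p1, w0
7. ◇¬p3, w0
8. p3, w0
9. ¬p3, w1
10. ◇¬p3, w1
11. p3, w1
Accessibility: w0Rw0, w0Rw1, w1Rw1
Branch closes: p3 and ¬p3 both at w1.
Every branch closes (one shown): valid in T, hence also in S4, S5 (every theorem of T is a theorem of S4 and S5).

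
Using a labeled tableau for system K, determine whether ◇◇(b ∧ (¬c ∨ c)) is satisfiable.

Satisfiable (open branch found)

1. ◇◇(b ∧ (¬c ∨ c)), w0
2. ◇(b ∧ (¬c ∨ c)), w1   [◇-rule on 1: fresh world w1, w0Rw1]
3. b ∧ (¬c ∨ c), w2   [◇-rule on 2: fresh world w2, w1Rw2]
4. b, w2   [∧-rule on 3]
5. ¬c ∨ c, w2   [∧-rule on 3]
6. c, w2   [∨-rule on 5 (branches; this branch)]
Accessibility: w0Rw1, w1Rw2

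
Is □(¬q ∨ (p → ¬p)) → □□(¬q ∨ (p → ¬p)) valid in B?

Invalid (countermodel exists)

Tableau for the negation ¬(□(¬q ∨ (p → ¬p)) → □□(¬q ∨ (p → ¬p))):
1. ¬(□(¬q ∨ (p → ¬p)) → □□(¬q ∨ (p → ¬p))), u
2. □(¬q ∨ (p → ¬p)), u
3. ¬□□(¬q ∨ (p → ¬p)), u
4. ¬q ∨ (p → ¬p), u
5. p → ¬p, u
6. ¬p, u
7. ¬□(¬q ∨ (p → ¬p)), v
8. ¬q ∨ (p → ¬p), v
9. p → ¬p, v
10. ¬p, v
11. ¬(¬q ∨ (p → ¬p)), w
12. q, w
13. ¬(p → ¬p), w
14. p, w
Accessibility: uRu, uRv, vRu, vRv, vRw, wRv, wRw
The negation has an open branch (countermodel exists).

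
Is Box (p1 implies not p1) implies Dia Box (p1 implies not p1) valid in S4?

Yes, valid

Tableau for the negation not (Box (p1 implies not p1) implies Dia Box (p1 implies not p1)):
1. not (Box (p1 implies not p1) implies Dia Box (p1 implies not p1)), u
2. Box (p1 implies not p1), u   [neg-implies-rule on 1]
3. not Dia Box (p1 implies not p1), u   [neg-implies-rule on 1]
4. p1 implies not p1, u   [Box-rule on 2 via uRu]
5. not Box (p1 implies not p1), u   [neg-Dia-rule on 3 via uRu]
6. not p1, u   [implies-rule on 4 (branches; this branch)]
7. not (p1 implies not p1), v   [neg-Box-rule on 5: fresh world v, uRv]
8. p1, v   [neg-implies-rule on 7]
9. p1 implies not p1, v   [Box-rule on 2 via uRv]
10. not Box (p1 implies not p1), v   [neg-Dia-rule on 3 via uRv]
11. not p1, v   [implies-rule on 9 (branches; this branch)]
Accessibility: uRu, uRv, vRv
Branch closes: p1 and not p1 both at v.
Every branch of the negation's tableau closes; the branch above is one of them.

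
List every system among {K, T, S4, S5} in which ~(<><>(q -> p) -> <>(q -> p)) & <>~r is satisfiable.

S4-tableau for the formula:
1. ~(<><>(q -> p) -> <>(q -> p)) & <>~r, w0
2. ~(<><>(q -> p) -> <>(q -> p)), w0
3. <>~r, w0
4. <><>(q -> p), w0
5. ~<>(q -> p), w0
6. ~(q -> p), w0
7. q, w0
8. ~p, w0
9. ~r, w1
10. ~(q -> p), w1
11. q, w1
12. ~p, w1
13. <>(q -> p), w2
14. ~(q -> p), w2
15. q, w2
16. ~p, w2
17. q -> p, w3
18. ~(q -> p), w3
19. q, w3
20. ~p, w3
21. p, w3
Accessibility: w0Rw0, w0Rw1, w0Rw2, w0Rw3, w1Rw1, w2Rw2, w2Rw3, w3Rw3
Branch closes: p and ~p both at w3.
Every branch closes (one shown): unsatisfiable in S4, hence also in S5 (every S5-frame is an S4-frame).
T-tableau for the formula:
1. ~(<><>(q -> p) -> <>(q -> p)) & <>~r, w0
2. ~(<><>(q -> p) -> <>(q -> p)), w0
3. <>~r, w0
4. <><>(q -> p), w0
5. ~<>(q -> p), w0
6. ~(q -> p), w0
7. q, w0
8. ~p, w0
9. ~r, w1
10. ~(q -> p), w1
11. q, w1
12. ~p, w1
13. <>(q -> p), w2
14. ~(q -> p), w2
15. q, w2
16. ~p, w2
17. q -> p, w3
18. p, w3
Accessibility: w0Rw0, w0Rw1, w0Rw2, w1Rw1, w2Rw2, w2Rw3, w3Rw3
Complete open branch: satisfiable in T, hence also in K (this T-model is also a K-model).

K, T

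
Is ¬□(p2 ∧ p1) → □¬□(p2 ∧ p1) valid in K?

Tableau for the negation ¬(¬□(p2 ∧ p1) → □¬□(p2 ∧ p1)):
1. ¬(¬□(p2 ∧ p1) → □¬□(p2 ∧ p1)), w0
2. ¬□(p2 ∧ p1), w0
3. ¬□¬□(p2 ∧ p1), w0
4. ¬(p2 ∧ p1), w1
5. ¬p1, w1
6. □(p2 ∧ p1), w2
Accessibility: w0Rw1, w0Rw2
The negation has an open branch (countermodel exists).

Invalid (countermodel exists)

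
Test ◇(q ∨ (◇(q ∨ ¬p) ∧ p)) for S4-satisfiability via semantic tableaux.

Yes, satisfiable

1. ◇(q ∨ (◇(q ∨ ¬p) ∧ p)), 0
2. q ∨ (◇(q ∨ ¬p) ∧ p), 1
3. ◇(q ∨ ¬p) ∧ p, 1
4. ◇(q ∨ ¬p), 1
5. p, 1
6. q ∨ ¬p, 2
7. ¬p, 2
Accessibility: 0R0, 0R1, 0R2, 1R1, 1R2, 2R2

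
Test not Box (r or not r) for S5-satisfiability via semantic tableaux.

Unsatisfiable (every branch closes)

1. not Box (r or not r), u
2. not (r or not r), v   [neg-Box-rule on 1: fresh world v, uRv]
3. not r, v   [neg-or-rule on 2]
4. r, v   [neg-or-rule on 2]
Accessibility: uRu, uRv, vRu, vRv
Branch closes: r and not r both at v.
(One branch shown.) All branches close.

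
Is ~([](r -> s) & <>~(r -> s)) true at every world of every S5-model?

Tableau for the negation [](r -> s) & <>~(r -> s):
1. [](r -> s) & <>~(r -> s), w0
2. [](r -> s), w0   [&-rule on 1]
3. <>~(r -> s), w0   [&-rule on 1]
4. r -> s, w0   [[]-rule on 2 via w0Rw0]
5. s, w0   [->-rule on 4 (branches; this branch)]
6. ~(r -> s), w1   [<>-rule on 3: fresh world w1, w0Rw1]
7. r, w1   [~->-rule on 6]
8. ~s, w1   [~->-rule on 6]
9. r -> s, w1   [[]-rule on 2 via w0Rw1]
10. s, w1   [->-rule on 9 (branches; this branch)]
Accessibility: w0Rw0, w0Rw1, w1Rw0, w1Rw1
Branch closes: s and ~s both at w1.
All branches of the negation close; one closing branch shown above.

Valid in S5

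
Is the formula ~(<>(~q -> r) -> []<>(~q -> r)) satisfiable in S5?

No, unsatisfiable

1. ~(<>(~q -> r) -> []<>(~q -> r)), 0
2. <>(~q -> r), 0
3. ~[]<>(~q -> r), 0
4. ~q -> r, 1
5. r, 1
6. ~<>(~q -> r), 2
7. ~(~q -> r), 0
8. ~q, 0
9. ~r, 0
10. ~(~q -> r), 1
11. ~q, 1
12. ~r, 1
Accessibility: 0R0, 0R1, 0R2, 1R0, 1R1, 1R2, 2R0, 2R1, 2R2
Branch closes: r and ~r both at 1.
(One branch shown.) All branches close.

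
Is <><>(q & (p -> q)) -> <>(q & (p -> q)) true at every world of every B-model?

Tableau for the negation ~(<><>(q & (p -> q)) -> <>(q & (p -> q))):
1. ~(<><>(q & (p -> q)) -> <>(q & (p -> q))), u
2. <><>(q & (p -> q)), u
3. ~<>(q & (p -> q)), u
4. ~(q & (p -> q)), u
5. ~(p -> q), u
6. p, u
7. ~q, u
8. <>(q & (p -> q)), v
9. ~(q & (p -> q)), v
10. ~(p -> q), v
11. p, v
12. ~q, v
13. q & (p -> q), w
14. q, w
15. p -> q, w
Accessibility: uRu, uRv, vRu, vRv, vRw, wRv, wRw
The negation has an open branch (countermodel exists).

No, not valid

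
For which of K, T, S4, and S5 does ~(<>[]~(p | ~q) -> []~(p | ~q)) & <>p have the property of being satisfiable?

S4-tableau for the formula:
1. ~(<>[]~(p | ~q) -> []~(p | ~q)) & <>p, 0
2. ~(<>[]~(p | ~q) -> []~(p | ~q)), 0
3. <>p, 0
4. <>[]~(p | ~q), 0
5. ~[]~(p | ~q), 0
6. p, 1
7. []~(p | ~q), 2
8. ~(p | ~q), 2
9. ~p, 2
10. q, 2
11. p | ~q, 3
12. ~q, 3
Accessibility: 0R0, 0R1, 0R2, 0R3, 1R1, 2R2, 3R3
Complete open branch: satisfiable in S4, hence also in K, T (this S4-model is also a K-model and a T-model).
S5-tableau for the formula:
1. ~(<>[]~(p | ~q) -> []~(p | ~q)) & <>p, 0
2. ~(<>[]~(p | ~q) -> []~(p | ~q)), 0
3. <>p, 0
4. <>[]~(p | ~q), 0
5. ~[]~(p | ~q), 0
6. p, 1
7. []~(p | ~q), 2
8. ~(p | ~q), 0
9. ~p, 0
10. q, 0
11. ~(p | ~q), 1
12. ~p, 1
13. q, 1
Accessibility: 0R0, 0R1, 0R2, 1R0, 1R1, 1R2, 2R0, 2R1, 2R2
Branch closes: p and ~p both at 1.
Every branch closes (one shown): unsatisfiable in S5.

K, T, S4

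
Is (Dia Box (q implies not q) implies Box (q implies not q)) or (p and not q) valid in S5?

Valid in S5

Tableau for the negation not ((Dia Box (q implies not q) implies Box (q implies not q)) or (p and not q)):
1. not ((Dia Box (q implies not q) implies Box (q implies not q)) or (p and not q)), w0
2. not (Dia Box (q implies not q) implies Box (q implies not q)), w0   [neg-or-rule on 1]
3. not (p and not q), w0   [neg-or-rule on 1]
4. Dia Box (q implies not q), w0   [neg-implies-rule on 2]
5. not Box (q implies not q), w0   [neg-implies-rule on 2]
6. not p, w0   [neg-and-rule on 3 (branches; this branch)]
7. Box (q implies not q), w1   [Dia-rule on 4: fresh world w1, w0Rw1]
8. q implies not q, w0   [Box-rule on 7 via w1Rw0]
9. q implies not q, w1   [Box-rule on 7 via w1Rw1]
10. not q, w0   [implies-rule on 8 (branches; this branch)]
11. not q, w1   [implies-rule on 9 (branches; this branch)]
12. not (q implies not q), w2   [neg-Box-rule on 5: fresh world w2, w0Rw2]
13. q, w2   [neg-implies-rule on 12]
14. q implies not q, w2   [Box-rule on 7 via w1Rw2]
15. not q, w2   [implies-rule on 14 (branches; this branch)]
Accessibility: w0Rw0, w0Rw1, w0Rw2, w1Rw0, w1Rw1, w1Rw2, w2Rw0, w2Rw1, w2Rw2
Branch closes: q and not q both at w2.
All branches of the negation close; one closing branch shown above.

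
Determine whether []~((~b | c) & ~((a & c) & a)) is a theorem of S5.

Tableau for the negation ~[]~((~b | c) & ~((a & c) & a)):
1. ~[]~((~b | c) & ~((a & c) & a)), w0
2. (~b | c) & ~((a & c) & a), w1
3. ~b | c, w1
4. ~((a & c) & a), w1
5. c, w1
6. ~a, w1
Accessibility: w0Rw0, w0Rw1, w1Rw0, w1Rw1
The negation has an open branch (countermodel exists).

No, not valid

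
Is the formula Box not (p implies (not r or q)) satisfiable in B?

Satisfiable

1. Box not (p implies (not r or q)), 0
2. not (p implies (not r or q)), 0
3. p, 0
4. not (not r or q), 0
5. r, 0
6. not q, 0
Accessibility: 0R0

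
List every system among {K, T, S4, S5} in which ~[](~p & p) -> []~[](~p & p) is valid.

T, S4, S5

T-tableau for the negation ~(~[](~p & p) -> []~[](~p & p)):
1. ~(~[](~p & p) -> []~[](~p & p)), u
2. ~[](~p & p), u
3. ~[]~[](~p & p), u
4. ~(~p & p), v
5. ~p, v
6. [](~p & p), w
7. ~p & p, w
8. ~p, w
9. p, w
Accessibility: uRu, uRv, uRw, vRv, wRw
Branch closes: p and ~p both at w.
Every branch closes (one shown): valid in T, hence also in S4, S5 (every theorem of T is a theorem of S4 and S5).
K-tableau for the negation ~(~[](~p & p) -> []~[](~p & p)):
1. ~(~[](~p & p) -> []~[](~p & p)), u
2. ~[](~p & p), u
3. ~[]~[](~p & p), u
4. ~(~p & p), v
5. ~p, v
6. [](~p & p), w
Accessibility: uRv, uRw
Complete open branch: countermodel on a K-frame, so not valid in K.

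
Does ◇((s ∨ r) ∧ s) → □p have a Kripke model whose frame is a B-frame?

Satisfiable (open branch found)

1. ◇((s ∨ r) ∧ s) → □p, u
2. □p, u
3. p, u
Accessibility: uRu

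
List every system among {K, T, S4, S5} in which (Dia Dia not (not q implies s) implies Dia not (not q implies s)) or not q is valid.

T-tableau for the negation not ((Dia Dia not (not q implies s) implies Dia not (not q implies s)) or not q):
1. not ((Dia Dia not (not q implies s) implies Dia not (not q implies s)) or not q), 0
2. not (Dia Dia not (not q implies s) implies Dia not (not q implies s)), 0
3. q, 0
4. Dia Dia not (not q implies s), 0
5. not Dia not (not q implies s), 0
6. not q implies s, 0
7. s, 0
8. Dia not (not q implies s), 1
9. not q implies s, 1
10. s, 1
11. not (not q implies s), 2
12. not q, 2
13. not s, 2
Accessibility: 0R0, 0R1, 1R1, 1R2, 2R2
Complete open branch: countermodel on a T-frame, so not valid in T, nor in K (the same frame is also a K-frame).
S4-tableau for the negation not ((Dia Dia not (not q implies s) implies Dia not (not q implies s)) or not q):
1. not ((Dia Dia not (not q implies s) implies Dia not (not q implies s)) or not q), 0
2. not (Dia Dia not (not q implies s) implies Dia not (not q implies s)), 0
3. q, 0
4. Dia Dia not (not q implies s), 0
5. not Dia not (not q implies s), 0
6. not q implies s, 0
7. s, 0
8. Dia not (not q implies s), 1
9. not q implies s, 1
10. s, 1
11. not (not q implies s), 2
12. not q, 2
13. not s, 2
14. not q implies s, 2
15. s, 2
Accessibility: 0R0, 0R1, 0R2, 1R1, 1R2, 2R2
Branch closes: s and not s both at 2.
Every branch closes (one shown): valid in S4, hence also in S5 (every theorem of S4 is a theorem of S5).

S4, S5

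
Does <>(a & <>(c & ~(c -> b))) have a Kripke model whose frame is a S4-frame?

Satisfiable

1. <>(a & <>(c & ~(c -> b))), 0
2. a & <>(c & ~(c -> b)), 1
3. a, 1
4. <>(c & ~(c -> b)), 1
5. c & ~(c -> b), 2
6. c, 2
7. ~(c -> b), 2
8. ~b, 2
Accessibility: 0R0, 0R1, 0R2, 1R1, 1R2, 2R2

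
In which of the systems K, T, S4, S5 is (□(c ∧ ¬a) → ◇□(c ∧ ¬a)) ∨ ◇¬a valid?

T, S4, S5

K-tableau for the negation ¬((□(c ∧ ¬a) → ◇□(c ∧ ¬a)) ∨ ◇¬a):
1. ¬((□(c ∧ ¬a) → ◇□(c ∧ ¬a)) ∨ ◇¬a), w0
2. ¬(□(c ∧ ¬a) → ◇□(c ∧ ¬a)), w0   [¬∨-rule on 1]
3. ¬◇¬a, w0   [¬∨-rule on 1]
4. □(c ∧ ¬a), w0   [¬→-rule on 2]
5. ¬◇□(c ∧ ¬a), w0   [¬→-rule on 2]
Complete open branch: countermodel on a K-frame, so not valid in K.
T-tableau for the negation ¬((□(c ∧ ¬a) → ◇□(c ∧ ¬a)) ∨ ◇¬a):
1. ¬((□(c ∧ ¬a) → ◇□(c ∧ ¬a)) ∨ ◇¬a), w0
2. ¬(□(c ∧ ¬a) → ◇□(c ∧ ¬a)), w0   [¬∨-rule on 1]
3. ¬◇¬a, w0   [¬∨-rule on 1]
4. □(c ∧ ¬a), w0   [¬→-rule on 2]
5. ¬◇□(c ∧ ¬a), w0   [¬→-rule on 2]
6. a, w0   [¬◇-rule on 3 via w0Rw0]
7. c ∧ ¬a, w0   [□-rule on 4 via w0Rw0]
8. c, w0   [∧-rule on 7]
9. ¬a, w0   [∧-rule on 7]
Accessibility: w0Rw0
Branch closes: a and ¬a both at w0.
Every branch closes (one shown): valid in T, hence also in S4, S5 (every theorem of T is a theorem of S4 and S5).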